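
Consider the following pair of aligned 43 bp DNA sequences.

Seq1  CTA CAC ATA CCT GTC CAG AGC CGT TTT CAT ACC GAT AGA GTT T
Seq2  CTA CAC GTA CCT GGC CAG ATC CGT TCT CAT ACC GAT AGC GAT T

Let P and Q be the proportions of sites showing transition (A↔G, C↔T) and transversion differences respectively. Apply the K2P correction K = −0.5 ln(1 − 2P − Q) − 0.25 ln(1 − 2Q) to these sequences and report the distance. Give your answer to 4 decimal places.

The sequences differ at positions 7 (A/G, transition), 14 (T/G, transversion), 20 (G/T, transversion), 26 (T/C, transition), 39 (A/C, transversion), 41 (T/A, transversion).
Of the 6 differences, 2 transitions and 4 transversions over 43 sites: P = 2/43 = 0.046512, Q = 4/43 = 0.093023.
d = −0.5·ln(0.813953) − 0.25·ln(0.813954) = −0.5·(-0.205853) − 0.25·(-0.205851) = 0.1544.

0.1544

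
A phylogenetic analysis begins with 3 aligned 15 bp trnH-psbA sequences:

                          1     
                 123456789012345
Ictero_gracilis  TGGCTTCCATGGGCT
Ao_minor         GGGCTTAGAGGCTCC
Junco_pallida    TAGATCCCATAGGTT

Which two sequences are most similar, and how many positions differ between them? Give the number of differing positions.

Pairwise Hamming distances:
  Ictero_gracilis vs Ao_minor: 7
  Ictero_gracilis vs Junco_pallida: 5
  Ao_minor vs Junco_pallida: 12
The smallest is 5, between Ictero_gracilis and Junco_pallida.

5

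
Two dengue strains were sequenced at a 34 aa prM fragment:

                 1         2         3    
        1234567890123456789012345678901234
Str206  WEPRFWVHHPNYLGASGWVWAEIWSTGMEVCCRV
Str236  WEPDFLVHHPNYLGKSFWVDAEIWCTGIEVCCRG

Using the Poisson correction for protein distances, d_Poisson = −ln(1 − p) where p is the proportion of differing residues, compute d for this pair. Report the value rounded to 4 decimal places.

The sequences differ at positions 4 (R/D), 6 (W/L), 15 (A/K), 17 (G/F), 20 (W/D), 25 (S/C), 28 (M/I), 34 (V/G).
p = 8/34 = 0.235294.
d = −ln(1 − 0.235294) = −ln(0.764706) = 0.2683.

0.2683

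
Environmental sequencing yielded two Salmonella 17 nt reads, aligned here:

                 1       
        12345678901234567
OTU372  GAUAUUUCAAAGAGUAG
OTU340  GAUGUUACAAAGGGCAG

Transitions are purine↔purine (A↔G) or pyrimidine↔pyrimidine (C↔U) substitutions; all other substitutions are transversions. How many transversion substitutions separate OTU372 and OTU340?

1

Mismatches occur at site 4 (A↔G, transition), site 7 (U↔A, transversion), site 13 (A↔G, transition), site 15 (U↔C, transition).
Of the 4 differences, 3 transitions and 1 transversion, so the answer is 1.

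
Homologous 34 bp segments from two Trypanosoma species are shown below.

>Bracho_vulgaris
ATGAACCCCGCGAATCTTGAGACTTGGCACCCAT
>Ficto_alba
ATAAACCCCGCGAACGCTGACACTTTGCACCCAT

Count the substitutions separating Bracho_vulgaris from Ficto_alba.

6

The sequences differ at positions 3 (G/A), 15 (T/C), 16 (C/G), 17 (T/C), 21 (G/C), 26 (G/T).
That gives 6 mismatches out of 34 aligned sites, so the Hamming distance is 6.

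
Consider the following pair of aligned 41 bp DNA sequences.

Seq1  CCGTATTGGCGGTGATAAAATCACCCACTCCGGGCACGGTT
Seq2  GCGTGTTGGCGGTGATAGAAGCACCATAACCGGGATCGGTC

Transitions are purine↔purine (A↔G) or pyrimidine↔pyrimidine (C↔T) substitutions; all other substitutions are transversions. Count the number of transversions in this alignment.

8

Mismatches occur at site 1 (C→G, transversion), site 5 (A→G, transition), site 18 (A→G, transition), site 21 (T→G, transversion), site 26 (C→A, transversion), site 27 (A→T, transversion), site 28 (C→A, transversion), site 29 (T→A, transversion), site 35 (C→A, transversion), site 36 (A→T, transversion), site 41 (T→C, transition).
Of the 11 differences, 3 transitions and 8 transversions, so the answer is 8.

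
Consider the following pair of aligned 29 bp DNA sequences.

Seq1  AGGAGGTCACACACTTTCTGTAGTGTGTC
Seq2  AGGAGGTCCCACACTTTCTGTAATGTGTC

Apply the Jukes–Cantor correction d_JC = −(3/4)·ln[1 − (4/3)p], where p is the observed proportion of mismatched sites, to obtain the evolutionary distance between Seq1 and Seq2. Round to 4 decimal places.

Mismatches occur at site 9 (A↔C), site 23 (G↔A).
p = 2/29 = 0.068966.
d = −0.75 · ln(1 − (4/3)·0.068966) = −0.75 · ln(0.908045) = −0.75 · (-0.096461) = 0.0723.

0.0723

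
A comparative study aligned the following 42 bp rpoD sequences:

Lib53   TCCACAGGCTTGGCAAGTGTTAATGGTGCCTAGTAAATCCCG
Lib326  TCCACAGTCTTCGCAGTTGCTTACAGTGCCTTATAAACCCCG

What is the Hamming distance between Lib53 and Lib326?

The sequences differ at positions 8 (G/T), 12 (G/C), 16 (A/G), 17 (G/T), 20 (T/C), 22 (A/T), 24 (T/C), 25 (G/A), 32 (A/T), 33 (G/A), 38 (T/C).
That gives 11 mismatches out of 42 aligned sites, so the Hamming distance is 11.

11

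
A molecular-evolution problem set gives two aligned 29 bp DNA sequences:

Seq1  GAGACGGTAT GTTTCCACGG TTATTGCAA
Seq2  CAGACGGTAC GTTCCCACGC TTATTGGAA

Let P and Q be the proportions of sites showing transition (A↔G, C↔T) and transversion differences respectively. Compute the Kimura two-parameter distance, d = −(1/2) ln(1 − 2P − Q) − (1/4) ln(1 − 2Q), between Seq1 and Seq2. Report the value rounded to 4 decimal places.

The sequences differ at positions 1 (G/C, transversion), 10 (T/C, transition), 14 (T/C, transition), 20 (G/C, transversion), 27 (C/G, transversion).
Of the 5 differences, 2 transitions and 3 transversions over 29 sites: P = 2/29 = 0.068966, Q = 3/29 = 0.103448.
d = −0.5·ln(0.758620) − 0.25·ln(0.793104) = −0.5·(-0.276254) − 0.25·(-0.231801) = 0.1961.

0.1961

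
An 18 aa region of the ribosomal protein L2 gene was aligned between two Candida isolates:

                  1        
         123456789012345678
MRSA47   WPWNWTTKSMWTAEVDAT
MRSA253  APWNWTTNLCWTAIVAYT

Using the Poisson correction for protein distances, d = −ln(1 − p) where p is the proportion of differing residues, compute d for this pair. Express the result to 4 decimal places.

Mismatches occur at site 1 (W/A), site 8 (K/N), site 9 (S/L), site 10 (M/C), site 14 (E/I), site 16 (D/A), site 17 (A/Y).
p = 7/18 = 0.388889.
d = −ln(1 − 0.388889) = −ln(0.611111) = 0.4925.

0.4925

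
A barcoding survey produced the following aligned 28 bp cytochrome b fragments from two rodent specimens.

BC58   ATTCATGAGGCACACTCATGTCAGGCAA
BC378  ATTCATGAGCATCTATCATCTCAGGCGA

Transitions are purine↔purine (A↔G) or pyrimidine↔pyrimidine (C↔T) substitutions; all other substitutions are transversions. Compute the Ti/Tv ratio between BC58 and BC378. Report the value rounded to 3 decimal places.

Mismatches occur at site 10 (G→C, transversion), site 11 (C→A, transversion), site 12 (A→T, transversion), site 14 (A→T, transversion), site 15 (C→A, transversion), site 20 (G→C, transversion), site 27 (A→G, transition).
Of the 7 differences, 1 transition and 6 transversions, so Ti/Tv = 1/6 = 0.167.

0.167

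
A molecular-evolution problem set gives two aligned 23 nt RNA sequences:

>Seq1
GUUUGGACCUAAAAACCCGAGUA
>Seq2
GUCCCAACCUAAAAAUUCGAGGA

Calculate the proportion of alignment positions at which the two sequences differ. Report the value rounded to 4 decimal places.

Differing sites — 3:U/C; 4:U/C; 5:G/C; 6:G/A; 16:C/U; 17:C/U; 22:U/G.
There are 7 differences over 23 sites, so p = 7/23 = 0.3043.

0.3043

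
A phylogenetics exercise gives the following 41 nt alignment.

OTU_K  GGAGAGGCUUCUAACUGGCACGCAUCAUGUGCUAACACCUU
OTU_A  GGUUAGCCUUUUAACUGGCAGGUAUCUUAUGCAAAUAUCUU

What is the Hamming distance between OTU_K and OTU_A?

The sequences differ at positions 3 (A/U), 4 (G/U), 7 (G/C), 11 (C/U), 21 (C/G), 23 (C/U), 27 (A/U), 29 (G/A), 33 (U/A), 36 (C/U), 38 (C/U).
That gives 11 mismatches out of 41 aligned sites, so the Hamming distance is 11.

11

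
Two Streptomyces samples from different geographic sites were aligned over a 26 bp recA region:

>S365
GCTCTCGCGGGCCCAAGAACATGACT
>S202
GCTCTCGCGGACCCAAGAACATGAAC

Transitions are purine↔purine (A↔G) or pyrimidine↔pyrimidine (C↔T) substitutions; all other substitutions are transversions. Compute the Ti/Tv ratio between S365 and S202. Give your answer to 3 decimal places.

Mismatches occur at site 11 (G↔A, transition), site 25 (C↔A, transversion), site 26 (T↔C, transition).
Of the 3 differences, 2 transitions and 1 transversion, so Ti/Tv = 2/1 = 2.000.

2.000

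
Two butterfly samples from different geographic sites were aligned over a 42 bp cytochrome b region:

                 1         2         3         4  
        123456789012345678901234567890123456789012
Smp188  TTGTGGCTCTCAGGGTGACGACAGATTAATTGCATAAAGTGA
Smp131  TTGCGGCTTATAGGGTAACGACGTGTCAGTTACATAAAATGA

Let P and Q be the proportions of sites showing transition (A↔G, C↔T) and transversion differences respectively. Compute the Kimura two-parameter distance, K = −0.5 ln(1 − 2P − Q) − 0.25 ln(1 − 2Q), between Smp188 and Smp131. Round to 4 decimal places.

Mismatches occur at site 4 (T→C, transition), site 9 (C→T, transition), site 10 (T→A, transversion), site 11 (C→T, transition), site 17 (G→A, transition), site 23 (A→G, transition), site 24 (G→T, transversion), site 25 (A→G, transition), site 27 (T→C, transition), site 29 (A→G, transition), site 32 (G→A, transition), site 39 (G→A, transition).
Of the 12 differences, 10 transitions and 2 transversions over 42 sites: P = 10/42 = 0.238095, Q = 2/42 = 0.047619.
d = −0.5·ln(0.476191) − 0.25·ln(0.904762) = −0.5·(-0.741936) − 0.25·(-0.100083) = 0.3960.

0.3960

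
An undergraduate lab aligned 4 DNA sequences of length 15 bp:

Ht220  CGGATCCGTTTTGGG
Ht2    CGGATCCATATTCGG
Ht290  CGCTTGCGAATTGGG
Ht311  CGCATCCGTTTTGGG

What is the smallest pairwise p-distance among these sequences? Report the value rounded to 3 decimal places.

0.067

Pairwise Hamming distances:
  Ht220 vs Ht2: 3
  Ht220 vs Ht290: 5
  Ht220 vs Ht311: 1
  Ht2 vs Ht290: 6
  Ht2 vs Ht311: 4
  Ht290 vs Ht311: 4
The smallest is 1 mismatch, between Ht220 and Ht311; p = 1/15 = 0.067.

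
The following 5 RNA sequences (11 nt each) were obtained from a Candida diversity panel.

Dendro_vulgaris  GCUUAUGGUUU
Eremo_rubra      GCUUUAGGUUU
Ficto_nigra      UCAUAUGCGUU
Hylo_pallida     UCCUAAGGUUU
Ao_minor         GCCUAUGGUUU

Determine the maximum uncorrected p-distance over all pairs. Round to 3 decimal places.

0.545

Pairwise Hamming distances:
  Dendro_vulgaris vs Eremo_rubra: 2
  Dendro_vulgaris vs Ficto_nigra: 4
  Dendro_vulgaris vs Hylo_pallida: 3
  Dendro_vulgaris vs Ao_minor: 1
  Eremo_rubra vs Ficto_nigra: 6
  Eremo_rubra vs Hylo_pallida: 3
  Eremo_rubra vs Ao_minor: 3
  Ficto_nigra vs Hylo_pallida: 4
  Ficto_nigra vs Ao_minor: 4
  Hylo_pallida vs Ao_minor: 2
The largest is 6 mismatches, between Eremo_rubra and Ficto_nigra; p = 6/11 = 0.545.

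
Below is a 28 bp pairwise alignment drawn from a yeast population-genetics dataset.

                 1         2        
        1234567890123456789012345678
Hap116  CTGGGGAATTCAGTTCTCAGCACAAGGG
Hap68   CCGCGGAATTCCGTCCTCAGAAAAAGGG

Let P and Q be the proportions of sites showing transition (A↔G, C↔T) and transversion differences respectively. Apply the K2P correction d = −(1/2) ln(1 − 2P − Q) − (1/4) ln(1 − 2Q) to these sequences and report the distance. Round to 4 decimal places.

Mismatches occur at site 2 (T/C, transition), site 4 (G/C, transversion), site 12 (A/C, transversion), site 15 (T/C, transition), site 21 (C/A, transversion), site 23 (C/A, transversion).
Of the 6 differences, 2 transitions and 4 transversions over 28 sites: P = 2/28 = 0.071429, Q = 4/28 = 0.142857.
d = −0.5·ln(0.714285) − 0.25·ln(0.714286) = −0.5·(-0.336473) − 0.25·(-0.336472) = 0.2524.

0.2524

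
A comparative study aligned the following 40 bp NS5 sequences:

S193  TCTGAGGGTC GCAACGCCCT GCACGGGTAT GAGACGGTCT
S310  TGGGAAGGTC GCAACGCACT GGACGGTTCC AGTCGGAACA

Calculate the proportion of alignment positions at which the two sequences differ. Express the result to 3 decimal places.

0.400

The sequences differ at positions 2 (C/G), 3 (T/G), 6 (G/A), 18 (C/A), 22 (C/G), 27 (G/T), 29 (A/C), 30 (T/C), 31 (G/A), 32 (A/G), 33 (G/T), 34 (A/C), 35 (C/G), 37 (G/A), 38 (T/A), 40 (T/A).
There are 16 differences over 40 sites, so p = 16/40 = 0.400.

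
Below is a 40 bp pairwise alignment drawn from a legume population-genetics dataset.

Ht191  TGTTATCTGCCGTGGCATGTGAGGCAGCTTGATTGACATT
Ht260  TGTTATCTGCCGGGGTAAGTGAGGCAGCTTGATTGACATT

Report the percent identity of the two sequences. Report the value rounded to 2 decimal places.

The sequences differ at positions 13 (T/G), 16 (C/T), 18 (T/A).
37 of the 40 sites match, so the percent identity is 37/40 × 100 = 92.50%.

92.50%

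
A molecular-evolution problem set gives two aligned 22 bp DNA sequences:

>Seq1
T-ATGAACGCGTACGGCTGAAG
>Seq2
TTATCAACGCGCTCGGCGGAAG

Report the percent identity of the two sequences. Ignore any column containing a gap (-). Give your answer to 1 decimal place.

Excluding the 1 gap column leaves 21 comparable sites.
Differing sites — 5:G/C; 12:T/C; 13:A/T; 18:T/G.
17 of the 21 comparable sites match, so the percent identity is 17/21 × 100 = 81.0%.

81.0%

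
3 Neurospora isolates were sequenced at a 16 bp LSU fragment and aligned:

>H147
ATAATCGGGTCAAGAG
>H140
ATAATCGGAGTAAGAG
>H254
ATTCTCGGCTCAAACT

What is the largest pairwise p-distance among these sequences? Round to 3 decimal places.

0.500

Pairwise Hamming distances:
  H147 vs H140: 3
  H147 vs H254: 6
  H140 vs H254: 8
The largest is 8 mismatches, between H140 and H254; p = 8/16 = 0.500.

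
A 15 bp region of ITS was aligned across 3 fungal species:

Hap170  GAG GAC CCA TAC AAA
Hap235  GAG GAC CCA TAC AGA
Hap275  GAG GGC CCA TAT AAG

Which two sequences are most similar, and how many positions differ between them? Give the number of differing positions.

1

Pairwise Hamming distances:
  Hap170 vs Hap235: 1
  Hap170 vs Hap275: 3
  Hap235 vs Hap275: 4
The smallest is 1, between Hap170 and Hap235.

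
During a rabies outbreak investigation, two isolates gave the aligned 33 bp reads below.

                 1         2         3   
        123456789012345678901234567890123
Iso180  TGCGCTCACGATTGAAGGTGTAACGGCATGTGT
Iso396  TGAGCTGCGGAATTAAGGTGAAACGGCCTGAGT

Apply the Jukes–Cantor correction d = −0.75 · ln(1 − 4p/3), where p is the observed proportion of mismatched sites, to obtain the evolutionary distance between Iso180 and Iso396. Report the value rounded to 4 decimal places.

The sequences differ at positions 3 (C/A), 7 (C/G), 8 (A/C), 9 (C/G), 12 (T/A), 14 (G/T), 21 (T/A), 28 (A/C), 31 (T/A).
p = 9/33 = 0.272727.
d = −0.75 · ln(1 − (4/3)·0.272727) = −0.75 · ln(0.636364) = −0.75 · (-0.451985) = 0.3390.

0.3390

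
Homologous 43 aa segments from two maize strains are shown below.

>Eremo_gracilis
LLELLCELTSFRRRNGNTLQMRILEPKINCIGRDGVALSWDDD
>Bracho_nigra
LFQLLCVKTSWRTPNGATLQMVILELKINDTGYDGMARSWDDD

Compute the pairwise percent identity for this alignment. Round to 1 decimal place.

Differing sites — 2:L/F; 3:E/Q; 7:E/V; 8:L/K; 11:F/W; 13:R/T; 14:R/P; 17:N/A; 22:R/V; 26:P/L; 30:C/D; 31:I/T; 33:R/Y; 36:V/M; 38:L/R.
28 of the 43 sites match, so the percent identity is 28/43 × 100 = 65.1%.

65.1%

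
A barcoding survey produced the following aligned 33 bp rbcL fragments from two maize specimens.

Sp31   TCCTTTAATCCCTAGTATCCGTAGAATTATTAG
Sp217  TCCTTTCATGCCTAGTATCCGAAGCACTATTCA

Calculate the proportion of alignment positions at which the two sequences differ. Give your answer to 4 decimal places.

The sequences differ at positions 7 (A/C), 10 (C/G), 22 (T/A), 25 (A/C), 27 (T/C), 32 (A/C), 33 (G/A).
There are 7 differences over 33 sites, so p = 7/33 = 0.2121.

0.2121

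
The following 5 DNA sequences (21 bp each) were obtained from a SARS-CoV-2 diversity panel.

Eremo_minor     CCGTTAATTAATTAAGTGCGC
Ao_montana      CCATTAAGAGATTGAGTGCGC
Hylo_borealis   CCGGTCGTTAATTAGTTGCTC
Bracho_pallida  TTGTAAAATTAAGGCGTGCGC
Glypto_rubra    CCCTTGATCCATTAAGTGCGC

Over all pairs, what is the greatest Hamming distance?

14

Pairwise Hamming distances:
  Eremo_minor vs Ao_montana: 5
  Eremo_minor vs Hylo_borealis: 6
  Eremo_minor vs Bracho_pallida: 9
  Eremo_minor vs Glypto_rubra: 4
  Ao_montana vs Hylo_borealis: 11
  Ao_montana vs Bracho_pallida: 10
  Ao_montana vs Glypto_rubra: 6
  Hylo_borealis vs Bracho_pallida: 14
  Hylo_borealis vs Glypto_rubra: 9
  Bracho_pallida vs Glypto_rubra: 12
The largest is 14, between Hylo_borealis and Bracho_pallida.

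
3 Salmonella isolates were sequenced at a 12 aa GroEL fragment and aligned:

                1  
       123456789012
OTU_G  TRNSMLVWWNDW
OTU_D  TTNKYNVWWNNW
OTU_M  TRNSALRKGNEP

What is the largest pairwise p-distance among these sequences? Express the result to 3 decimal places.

Pairwise Hamming distances:
  OTU_G vs OTU_D: 5
  OTU_G vs OTU_M: 6
  OTU_D vs OTU_M: 9
The largest is 9 mismatches, between OTU_D and OTU_M; p = 9/12 = 0.750.

0.750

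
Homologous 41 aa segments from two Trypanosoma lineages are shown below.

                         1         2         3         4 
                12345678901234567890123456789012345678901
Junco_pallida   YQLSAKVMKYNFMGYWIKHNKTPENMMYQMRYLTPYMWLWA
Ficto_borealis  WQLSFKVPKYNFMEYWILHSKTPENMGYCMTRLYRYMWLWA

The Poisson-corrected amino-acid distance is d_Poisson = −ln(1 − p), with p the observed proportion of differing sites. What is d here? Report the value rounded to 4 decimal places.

Differing sites — 1:Y/W; 5:A/F; 8:M/P; 14:G/E; 18:K/L; 20:N/S; 27:M/G; 29:Q/C; 31:R/T; 32:Y/R; 34:T/Y; 35:P/R.
p = 12/41 = 0.292683.
d = −ln(1 − 0.292683) = −ln(0.707317) = 0.3463.

0.3463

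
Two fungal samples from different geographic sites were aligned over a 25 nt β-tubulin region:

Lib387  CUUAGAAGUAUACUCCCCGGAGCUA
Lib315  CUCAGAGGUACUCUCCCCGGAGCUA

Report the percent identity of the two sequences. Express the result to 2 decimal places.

84.00%

Differing sites — 3:U/C; 7:A/G; 11:U/C; 12:A/U.
21 of the 25 sites match, so the percent identity is 21/25 × 100 = 84.00%.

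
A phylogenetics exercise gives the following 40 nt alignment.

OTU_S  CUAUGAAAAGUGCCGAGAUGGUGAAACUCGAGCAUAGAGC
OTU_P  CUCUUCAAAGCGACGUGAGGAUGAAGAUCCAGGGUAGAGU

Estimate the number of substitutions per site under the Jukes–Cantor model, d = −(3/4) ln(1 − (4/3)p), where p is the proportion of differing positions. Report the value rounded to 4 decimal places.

0.4715

Mismatches occur at site 3 (A→C), site 5 (G→U), site 6 (A→C), site 11 (U→C), site 13 (C→A), site 16 (A→U), site 19 (U→G), site 21 (G→A), site 26 (A→G), site 27 (C→A), site 30 (G→C), site 33 (C→G), site 34 (A→G), site 40 (C→U).
p = 14/40 = 0.350000.
d = −0.75 · ln(1 − (4/3)·0.350000) = −0.75 · ln(0.533333) = −0.75 · (-0.628609) = 0.4715.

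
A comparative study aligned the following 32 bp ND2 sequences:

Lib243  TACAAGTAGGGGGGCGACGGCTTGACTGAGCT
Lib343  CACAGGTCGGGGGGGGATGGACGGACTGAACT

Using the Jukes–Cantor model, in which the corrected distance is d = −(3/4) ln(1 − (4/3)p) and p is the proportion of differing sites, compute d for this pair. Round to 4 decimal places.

Differing sites — 1:T/C; 5:A/G; 8:A/C; 15:C/G; 18:C/T; 21:C/A; 22:T/C; 23:T/G; 30:G/A.
p = 9/32 = 0.281250.
d = −0.75 · ln(1 − (4/3)·0.281250) = −0.75 · ln(0.625000) = −0.75 · (-0.470004) = 0.3525.

0.3525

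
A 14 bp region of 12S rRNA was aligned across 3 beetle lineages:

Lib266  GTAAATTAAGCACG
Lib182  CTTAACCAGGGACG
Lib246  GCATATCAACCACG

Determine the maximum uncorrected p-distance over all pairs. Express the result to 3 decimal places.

Pairwise Hamming distances:
  Lib266 vs Lib182: 6
  Lib266 vs Lib246: 4
  Lib182 vs Lib246: 8
The largest is 8 mismatches, between Lib182 and Lib246; p = 8/14 = 0.571.

0.571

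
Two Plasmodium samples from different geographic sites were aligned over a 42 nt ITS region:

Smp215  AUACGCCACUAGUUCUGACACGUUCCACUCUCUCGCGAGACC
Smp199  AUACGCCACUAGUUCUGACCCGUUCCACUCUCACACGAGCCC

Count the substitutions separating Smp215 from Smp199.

4

Mismatches occur at site 20 (A→C), site 33 (U→A), site 35 (G→A), site 40 (A→C).
That gives 4 mismatches out of 42 aligned sites, so the Hamming distance is 4.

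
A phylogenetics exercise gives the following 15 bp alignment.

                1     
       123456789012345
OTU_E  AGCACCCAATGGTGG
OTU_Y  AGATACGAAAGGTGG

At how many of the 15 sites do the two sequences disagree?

5

The sequences differ at positions 3 (C/A), 4 (A/T), 5 (C/A), 7 (C/G), 10 (T/A).
That gives 5 mismatches out of 15 aligned sites, so the Hamming distance is 5.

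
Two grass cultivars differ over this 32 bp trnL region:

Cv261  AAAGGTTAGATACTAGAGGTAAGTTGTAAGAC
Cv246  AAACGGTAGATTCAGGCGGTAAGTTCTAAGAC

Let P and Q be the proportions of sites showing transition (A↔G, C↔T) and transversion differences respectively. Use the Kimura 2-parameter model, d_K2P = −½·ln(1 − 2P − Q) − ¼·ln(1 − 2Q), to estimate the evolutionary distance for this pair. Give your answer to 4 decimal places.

0.2613

The sequences differ at positions 4 (G/C, transversion), 6 (T/G, transversion), 12 (A/T, transversion), 14 (T/A, transversion), 15 (A/G, transition), 17 (A/C, transversion), 26 (G/C, transversion).
Of the 7 differences, 1 transition and 6 transversions over 32 sites: P = 1/32 = 0.031250, Q = 6/32 = 0.187500.
d = −0.5·ln(0.750000) − 0.25·ln(0.625000) = −0.5·(-0.287682) − 0.25·(-0.470004) = 0.2613.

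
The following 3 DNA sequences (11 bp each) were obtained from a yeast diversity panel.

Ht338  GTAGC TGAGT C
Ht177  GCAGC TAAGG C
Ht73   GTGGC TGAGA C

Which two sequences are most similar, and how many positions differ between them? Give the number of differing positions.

2

Pairwise Hamming distances:
  Ht338 vs Ht177: 3
  Ht338 vs Ht73: 2
  Ht177 vs Ht73: 4
The smallest is 2, between Ht338 and Ht73.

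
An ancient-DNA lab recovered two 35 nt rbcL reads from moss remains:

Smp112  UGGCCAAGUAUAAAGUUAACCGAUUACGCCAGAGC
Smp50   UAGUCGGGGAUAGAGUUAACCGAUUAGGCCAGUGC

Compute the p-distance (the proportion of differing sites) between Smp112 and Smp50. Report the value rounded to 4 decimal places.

0.2286

The sequences differ at positions 2 (G/A), 4 (C/U), 6 (A/G), 7 (A/G), 9 (U/G), 13 (A/G), 27 (C/G), 33 (A/U).
There are 8 differences over 35 sites, so p = 8/35 = 0.2286.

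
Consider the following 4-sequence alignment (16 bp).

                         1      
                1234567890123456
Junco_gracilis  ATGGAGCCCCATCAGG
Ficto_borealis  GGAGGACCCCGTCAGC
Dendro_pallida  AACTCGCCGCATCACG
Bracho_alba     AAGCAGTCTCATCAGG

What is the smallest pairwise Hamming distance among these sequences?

Pairwise Hamming distances:
  Junco_gracilis vs Ficto_borealis: 7
  Junco_gracilis vs Dendro_pallida: 6
  Junco_gracilis vs Bracho_alba: 4
  Ficto_borealis vs Dendro_pallida: 10
  Ficto_borealis vs Bracho_alba: 10
  Dendro_pallida vs Bracho_alba: 6
The smallest is 4, between Junco_gracilis and Bracho_alba.

4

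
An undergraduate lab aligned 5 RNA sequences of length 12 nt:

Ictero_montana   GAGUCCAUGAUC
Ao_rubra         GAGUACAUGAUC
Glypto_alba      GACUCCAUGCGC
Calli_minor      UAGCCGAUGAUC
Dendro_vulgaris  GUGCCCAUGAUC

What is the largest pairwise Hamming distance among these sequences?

Pairwise Hamming distances:
  Ictero_montana vs Ao_rubra: 1
  Ictero_montana vs Glypto_alba: 3
  Ictero_montana vs Calli_minor: 3
  Ictero_montana vs Dendro_vulgaris: 2
  Ao_rubra vs Glypto_alba: 4
  Ao_rubra vs Calli_minor: 4
  Ao_rubra vs Dendro_vulgaris: 3
  Glypto_alba vs Calli_minor: 6
  Glypto_alba vs Dendro_vulgaris: 5
  Calli_minor vs Dendro_vulgaris: 3
The largest is 6, between Glypto_alba and Calli_minor.

6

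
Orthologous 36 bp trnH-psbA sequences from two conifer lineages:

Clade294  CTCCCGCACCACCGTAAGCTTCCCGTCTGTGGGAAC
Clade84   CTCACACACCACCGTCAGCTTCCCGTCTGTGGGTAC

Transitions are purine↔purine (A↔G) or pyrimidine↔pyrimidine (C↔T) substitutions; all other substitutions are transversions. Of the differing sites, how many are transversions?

The sequences differ at positions 4 (C/A, transversion), 6 (G/A, transition), 16 (A/C, transversion), 34 (A/T, transversion).
Of the 4 differences, 1 transition and 3 transversions, so the answer is 3.

3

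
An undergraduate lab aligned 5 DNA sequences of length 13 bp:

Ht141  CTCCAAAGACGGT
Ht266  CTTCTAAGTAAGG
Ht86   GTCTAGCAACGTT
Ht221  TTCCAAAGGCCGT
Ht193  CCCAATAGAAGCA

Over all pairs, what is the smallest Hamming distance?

Pairwise Hamming distances:
  Ht141 vs Ht266: 6
  Ht141 vs Ht86: 6
  Ht141 vs Ht221: 3
  Ht141 vs Ht193: 6
  Ht266 vs Ht86: 12
  Ht266 vs Ht221: 7
  Ht266 vs Ht193: 9
  Ht86 vs Ht221: 8
  Ht86 vs Ht193: 9
  Ht221 vs Ht193: 9
The smallest is 3, between Ht141 and Ht221.

3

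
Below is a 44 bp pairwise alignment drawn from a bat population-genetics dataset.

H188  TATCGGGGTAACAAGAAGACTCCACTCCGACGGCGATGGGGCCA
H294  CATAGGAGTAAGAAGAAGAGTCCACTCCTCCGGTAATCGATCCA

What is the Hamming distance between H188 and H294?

Mismatches occur at site 1 (T↔C), site 4 (C↔A), site 7 (G↔A), site 12 (C↔G), site 20 (C↔G), site 29 (G↔T), site 30 (A↔C), site 34 (C↔T), site 35 (G↔A), site 38 (G↔C), site 40 (G↔A), site 41 (G↔T).
That gives 12 mismatches out of 44 aligned sites, so the Hamming distance is 12.

12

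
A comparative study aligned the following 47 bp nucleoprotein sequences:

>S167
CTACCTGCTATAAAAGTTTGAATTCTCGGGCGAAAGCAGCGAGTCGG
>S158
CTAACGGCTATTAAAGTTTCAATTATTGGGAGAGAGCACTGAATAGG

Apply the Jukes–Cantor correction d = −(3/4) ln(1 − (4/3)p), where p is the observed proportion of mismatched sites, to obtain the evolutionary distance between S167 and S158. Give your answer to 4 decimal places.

0.3121

Mismatches occur at site 4 (C→A), site 6 (T→G), site 12 (A→T), site 20 (G→C), site 25 (C→A), site 27 (C→T), site 31 (C→A), site 34 (A→G), site 39 (G→C), site 40 (C→T), site 43 (G→A), site 45 (C→A).
p = 12/47 = 0.255319.
d = −0.75 · ln(1 − (4/3)·0.255319) = −0.75 · ln(0.659575) = −0.75 · (-0.416160) = 0.3121.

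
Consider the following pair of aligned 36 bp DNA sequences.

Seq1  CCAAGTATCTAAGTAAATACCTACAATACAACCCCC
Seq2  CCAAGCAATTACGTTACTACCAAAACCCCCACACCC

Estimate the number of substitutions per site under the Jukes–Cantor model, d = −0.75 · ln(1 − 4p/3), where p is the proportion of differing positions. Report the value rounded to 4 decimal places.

0.4926

Mismatches occur at site 6 (T↔C), site 8 (T↔A), site 9 (C↔T), site 12 (A↔C), site 15 (A↔T), site 17 (A↔C), site 22 (T↔A), site 24 (C↔A), site 26 (A↔C), site 27 (T↔C), site 28 (A↔C), site 30 (A↔C), site 33 (C↔A).
p = 13/36 = 0.361111.
d = −0.75 · ln(1 − (4/3)·0.361111) = −0.75 · ln(0.518519) = −0.75 · (-0.656779) = 0.4926.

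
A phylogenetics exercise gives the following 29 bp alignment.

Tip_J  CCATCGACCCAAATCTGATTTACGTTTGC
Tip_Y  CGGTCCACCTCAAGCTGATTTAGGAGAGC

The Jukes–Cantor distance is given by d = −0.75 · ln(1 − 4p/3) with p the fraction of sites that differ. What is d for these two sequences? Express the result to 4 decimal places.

Mismatches occur at site 2 (C↔G), site 3 (A↔G), site 6 (G↔C), site 10 (C↔T), site 11 (A↔C), site 14 (T↔G), site 23 (C↔G), site 25 (T↔A), site 26 (T↔G), site 27 (T↔A).
p = 10/29 = 0.344828.
d = −0.75 · ln(1 − (4/3)·0.344828) = −0.75 · ln(0.540229) = −0.75 · (-0.615762) = 0.4618.

0.4618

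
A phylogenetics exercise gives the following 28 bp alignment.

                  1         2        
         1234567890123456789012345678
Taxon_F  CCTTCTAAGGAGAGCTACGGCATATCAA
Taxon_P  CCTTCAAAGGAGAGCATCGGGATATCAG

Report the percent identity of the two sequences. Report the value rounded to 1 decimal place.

Mismatches occur at site 6 (T/A), site 16 (T/A), site 17 (A/T), site 21 (C/G), site 28 (A/G).
23 of the 28 sites match, so the percent identity is 23/28 × 100 = 82.1%.

82.1%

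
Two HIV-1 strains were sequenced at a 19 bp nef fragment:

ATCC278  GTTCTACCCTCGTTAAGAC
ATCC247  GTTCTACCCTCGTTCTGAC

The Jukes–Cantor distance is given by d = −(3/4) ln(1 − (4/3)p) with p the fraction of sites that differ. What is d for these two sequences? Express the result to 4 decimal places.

The sequences differ at positions 15 (A/C), 16 (A/T).
p = 2/19 = 0.105263.
d = −0.75 · ln(1 − (4/3)·0.105263) = −0.75 · ln(0.859649) = −0.75 · (-0.151231) = 0.1134.

0.1134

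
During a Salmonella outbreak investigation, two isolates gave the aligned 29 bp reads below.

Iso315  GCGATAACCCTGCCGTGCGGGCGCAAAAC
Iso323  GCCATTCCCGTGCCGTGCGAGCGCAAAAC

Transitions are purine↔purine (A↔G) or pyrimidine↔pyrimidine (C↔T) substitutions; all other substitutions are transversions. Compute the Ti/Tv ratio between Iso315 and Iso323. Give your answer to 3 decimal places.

The sequences differ at positions 3 (G/C, transversion), 6 (A/T, transversion), 7 (A/C, transversion), 10 (C/G, transversion), 20 (G/A, transition).
Of the 5 differences, 1 transition and 4 transversions, so Ti/Tv = 1/4 = 0.250.

0.250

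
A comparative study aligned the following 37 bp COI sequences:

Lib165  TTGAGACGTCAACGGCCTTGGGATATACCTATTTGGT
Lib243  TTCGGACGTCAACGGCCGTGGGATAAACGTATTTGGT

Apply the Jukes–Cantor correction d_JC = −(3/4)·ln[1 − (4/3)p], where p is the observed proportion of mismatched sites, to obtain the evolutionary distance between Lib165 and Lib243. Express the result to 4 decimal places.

Mismatches occur at site 3 (G↔C), site 4 (A↔G), site 18 (T↔G), site 26 (T↔A), site 29 (C↔G).
p = 5/37 = 0.135135.
d = −0.75 · ln(1 − (4/3)·0.135135) = −0.75 · ln(0.819820) = −0.75 · (-0.198670) = 0.1490.

0.1490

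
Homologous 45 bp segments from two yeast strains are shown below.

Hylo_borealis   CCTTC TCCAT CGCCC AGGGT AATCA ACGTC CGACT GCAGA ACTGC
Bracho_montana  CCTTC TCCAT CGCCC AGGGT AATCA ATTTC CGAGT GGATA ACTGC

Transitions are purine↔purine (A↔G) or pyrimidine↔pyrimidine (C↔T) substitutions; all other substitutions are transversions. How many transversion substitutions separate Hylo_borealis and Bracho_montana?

4

Mismatches occur at site 27 (C/T, transition), site 28 (G/T, transversion), site 34 (C/G, transversion), site 37 (C/G, transversion), site 39 (G/T, transversion).
Of the 5 differences, 1 transition and 4 transversions, so the answer is 4.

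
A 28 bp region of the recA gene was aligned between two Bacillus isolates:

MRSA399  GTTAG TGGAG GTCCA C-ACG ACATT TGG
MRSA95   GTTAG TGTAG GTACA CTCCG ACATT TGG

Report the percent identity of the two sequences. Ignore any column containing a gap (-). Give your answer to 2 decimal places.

Excluding the 1 gap column leaves 27 comparable sites.
Mismatches occur at site 8 (G/T), site 13 (C/A), site 18 (A/C).
24 of the 27 comparable sites match, so the percent identity is 24/27 × 100 = 88.89%.

88.89%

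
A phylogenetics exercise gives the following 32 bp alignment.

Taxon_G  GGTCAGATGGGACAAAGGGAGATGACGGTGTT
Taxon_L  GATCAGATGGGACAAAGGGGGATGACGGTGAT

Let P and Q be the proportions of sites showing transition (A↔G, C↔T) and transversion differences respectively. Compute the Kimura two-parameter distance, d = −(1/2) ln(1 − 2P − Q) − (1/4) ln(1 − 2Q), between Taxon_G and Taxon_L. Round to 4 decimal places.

0.1011

Mismatches occur at site 2 (G↔A, transition), site 20 (A↔G, transition), site 31 (T↔A, transversion).
Of the 3 differences, 2 transitions and 1 transversion over 32 sites: P = 2/32 = 0.062500, Q = 1/32 = 0.031250.
d = −0.5·ln(0.843750) − 0.25·ln(0.937500) = −0.5·(-0.169899) − 0.25·(-0.064539) = 0.1011.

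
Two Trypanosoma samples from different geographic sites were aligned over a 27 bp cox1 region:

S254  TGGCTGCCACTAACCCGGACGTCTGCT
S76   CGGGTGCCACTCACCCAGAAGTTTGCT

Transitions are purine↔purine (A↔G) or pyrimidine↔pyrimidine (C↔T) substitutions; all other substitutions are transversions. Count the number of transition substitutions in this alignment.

Differing sites — 1:T/C (Ti); 4:C/G (Tv); 12:A/C (Tv); 17:G/A (Ti); 20:C/A (Tv); 23:C/T (Ti).
Of the 6 differences, 3 transitions and 3 transversions, so the answer is 3.

3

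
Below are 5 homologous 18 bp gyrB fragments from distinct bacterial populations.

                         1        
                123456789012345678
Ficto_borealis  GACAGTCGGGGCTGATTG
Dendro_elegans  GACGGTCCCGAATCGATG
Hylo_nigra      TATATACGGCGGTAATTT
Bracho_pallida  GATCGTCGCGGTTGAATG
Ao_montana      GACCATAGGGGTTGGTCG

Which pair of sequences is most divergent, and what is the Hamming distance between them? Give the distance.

14

Pairwise Hamming distances:
  Ficto_borealis vs Dendro_elegans: 8
  Ficto_borealis vs Hylo_nigra: 8
  Ficto_borealis vs Bracho_pallida: 5
  Ficto_borealis vs Ao_montana: 6
  Dendro_elegans vs Hylo_nigra: 14
  Dendro_elegans vs Bracho_pallida: 7
  Dendro_elegans vs Ao_montana: 10
  Hylo_nigra vs Bracho_pallida: 10
  Hylo_nigra vs Ao_montana: 12
  Bracho_pallida vs Ao_montana: 7
The largest is 14, between Dendro_elegans and Hylo_nigra.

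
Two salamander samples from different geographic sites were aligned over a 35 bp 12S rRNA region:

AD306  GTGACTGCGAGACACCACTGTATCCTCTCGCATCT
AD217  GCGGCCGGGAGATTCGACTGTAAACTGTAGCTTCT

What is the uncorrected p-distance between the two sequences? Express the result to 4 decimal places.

0.3429

Mismatches occur at site 2 (T/C), site 4 (A/G), site 6 (T/C), site 8 (C/G), site 13 (C/T), site 14 (A/T), site 16 (C/G), site 23 (T/A), site 24 (C/A), site 27 (C/G), site 29 (C/A), site 32 (A/T).
There are 12 differences over 35 sites, so p = 12/35 = 0.3429.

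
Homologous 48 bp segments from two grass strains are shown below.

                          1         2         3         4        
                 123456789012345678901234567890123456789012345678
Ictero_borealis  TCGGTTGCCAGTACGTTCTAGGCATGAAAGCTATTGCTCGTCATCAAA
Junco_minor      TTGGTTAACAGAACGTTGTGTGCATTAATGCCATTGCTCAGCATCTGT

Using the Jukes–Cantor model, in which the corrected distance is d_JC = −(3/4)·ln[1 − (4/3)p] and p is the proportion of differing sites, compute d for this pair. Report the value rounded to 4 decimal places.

0.4042

Differing sites — 2:C/T; 7:G/A; 8:C/A; 12:T/A; 18:C/G; 20:A/G; 21:G/T; 26:G/T; 29:A/T; 32:T/C; 40:G/A; 41:T/G; 46:A/T; 47:A/G; 48:A/T.
p = 15/48 = 0.312500.
d = −0.75 · ln(1 − (4/3)·0.312500) = −0.75 · ln(0.583333) = −0.75 · (-0.538997) = 0.4042.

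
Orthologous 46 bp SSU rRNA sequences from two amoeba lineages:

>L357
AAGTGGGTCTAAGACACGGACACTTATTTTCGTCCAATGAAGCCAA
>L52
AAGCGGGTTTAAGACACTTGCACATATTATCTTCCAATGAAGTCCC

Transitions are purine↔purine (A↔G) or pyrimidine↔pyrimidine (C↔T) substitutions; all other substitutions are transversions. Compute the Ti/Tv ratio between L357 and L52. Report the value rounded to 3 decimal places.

0.571

Differing sites — 4:T/C (Ti); 9:C/T (Ti); 18:G/T (Tv); 19:G/T (Tv); 20:A/G (Ti); 24:T/A (Tv); 29:T/A (Tv); 32:G/T (Tv); 43:C/T (Ti); 45:A/C (Tv); 46:A/C (Tv).
Of the 11 differences, 4 transitions and 7 transversions, so Ti/Tv = 4/7 = 0.571.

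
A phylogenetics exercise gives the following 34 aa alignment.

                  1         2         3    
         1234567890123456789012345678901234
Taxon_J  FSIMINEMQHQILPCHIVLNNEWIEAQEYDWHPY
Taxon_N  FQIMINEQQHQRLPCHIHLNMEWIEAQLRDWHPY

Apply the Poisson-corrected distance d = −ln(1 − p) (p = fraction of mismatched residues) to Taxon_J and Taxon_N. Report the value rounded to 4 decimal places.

0.2305

The sequences differ at positions 2 (S/Q), 8 (M/Q), 12 (I/R), 18 (V/H), 21 (N/M), 28 (E/L), 29 (Y/R).
p = 7/34 = 0.205882.
d = −ln(1 − 0.205882) = −ln(0.794118) = 0.2305.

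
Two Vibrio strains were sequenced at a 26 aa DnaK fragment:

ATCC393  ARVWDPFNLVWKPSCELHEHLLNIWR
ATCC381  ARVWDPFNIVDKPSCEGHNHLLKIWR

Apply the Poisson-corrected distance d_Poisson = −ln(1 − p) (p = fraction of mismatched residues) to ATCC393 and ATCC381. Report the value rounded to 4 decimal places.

0.2136

The sequences differ at positions 9 (L/I), 11 (W/D), 17 (L/G), 19 (E/N), 23 (N/K).
p = 5/26 = 0.192308.
d = −ln(1 − 0.192308) = −ln(0.807692) = 0.2136.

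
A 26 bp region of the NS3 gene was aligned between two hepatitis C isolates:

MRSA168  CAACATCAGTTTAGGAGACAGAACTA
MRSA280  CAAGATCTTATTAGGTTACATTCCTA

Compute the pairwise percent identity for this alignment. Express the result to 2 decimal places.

Differing sites — 4:C/G; 8:A/T; 9:G/T; 10:T/A; 16:A/T; 17:G/T; 21:G/T; 22:A/T; 23:A/C.
17 of the 26 sites match, so the percent identity is 17/26 × 100 = 65.38%.

65.38%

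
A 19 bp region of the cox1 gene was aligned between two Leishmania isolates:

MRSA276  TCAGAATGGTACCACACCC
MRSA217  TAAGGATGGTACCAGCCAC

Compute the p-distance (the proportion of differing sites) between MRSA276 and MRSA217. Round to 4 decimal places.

Mismatches occur at site 2 (C↔A), site 5 (A↔G), site 15 (C↔G), site 16 (A↔C), site 18 (C↔A).
There are 5 differences over 19 sites, so p = 5/19 = 0.2632.

0.2632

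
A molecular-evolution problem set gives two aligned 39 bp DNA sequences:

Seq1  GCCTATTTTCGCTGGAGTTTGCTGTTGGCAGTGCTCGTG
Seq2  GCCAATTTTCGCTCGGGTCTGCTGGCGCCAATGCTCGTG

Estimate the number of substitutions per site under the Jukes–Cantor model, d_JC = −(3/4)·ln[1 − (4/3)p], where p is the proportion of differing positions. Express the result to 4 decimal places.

Differing sites — 4:T/A; 14:G/C; 16:A/G; 19:T/C; 25:T/G; 26:T/C; 28:G/C; 31:G/A.
p = 8/39 = 0.205128.
d = −0.75 · ln(1 − (4/3)·0.205128) = −0.75 · ln(0.726496) = −0.75 · (-0.319522) = 0.2396.

0.2396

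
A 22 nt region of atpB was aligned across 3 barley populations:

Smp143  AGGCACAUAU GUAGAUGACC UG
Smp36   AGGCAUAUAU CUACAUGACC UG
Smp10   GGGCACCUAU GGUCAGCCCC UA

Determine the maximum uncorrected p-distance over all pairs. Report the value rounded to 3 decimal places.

Pairwise Hamming distances:
  Smp143 vs Smp36: 3
  Smp143 vs Smp10: 9
  Smp36 vs Smp10: 10
The largest is 10 mismatches, between Smp36 and Smp10; p = 10/22 = 0.455.

0.455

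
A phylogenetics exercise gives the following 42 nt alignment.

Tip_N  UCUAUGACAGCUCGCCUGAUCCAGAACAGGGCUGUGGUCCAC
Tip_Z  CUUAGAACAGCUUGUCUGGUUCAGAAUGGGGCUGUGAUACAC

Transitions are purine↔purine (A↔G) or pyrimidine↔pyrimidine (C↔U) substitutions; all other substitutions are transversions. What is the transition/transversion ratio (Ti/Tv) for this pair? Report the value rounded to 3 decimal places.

5.000

The sequences differ at positions 1 (U/C, transition), 2 (C/U, transition), 5 (U/G, transversion), 6 (G/A, transition), 13 (C/U, transition), 15 (C/U, transition), 19 (A/G, transition), 21 (C/U, transition), 27 (C/U, transition), 28 (A/G, transition), 37 (G/A, transition), 39 (C/A, transversion).
Of the 12 differences, 10 transitions and 2 transversions, so Ti/Tv = 10/2 = 5.000.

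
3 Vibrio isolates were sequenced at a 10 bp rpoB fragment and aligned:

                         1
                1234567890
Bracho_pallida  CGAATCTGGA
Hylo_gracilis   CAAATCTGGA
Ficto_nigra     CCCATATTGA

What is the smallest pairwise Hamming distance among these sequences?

Pairwise Hamming distances:
  Bracho_pallida vs Hylo_gracilis: 1
  Bracho_pallida vs Ficto_nigra: 4
  Hylo_gracilis vs Ficto_nigra: 4
The smallest is 1, between Bracho_pallida and Hylo_gracilis.

1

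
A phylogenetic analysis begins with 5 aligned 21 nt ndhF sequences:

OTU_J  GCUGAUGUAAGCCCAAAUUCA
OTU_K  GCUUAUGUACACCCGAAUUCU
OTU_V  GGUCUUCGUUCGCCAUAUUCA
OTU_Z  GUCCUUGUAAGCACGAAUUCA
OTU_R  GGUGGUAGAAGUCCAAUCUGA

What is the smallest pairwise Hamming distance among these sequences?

Pairwise Hamming distances:
  OTU_J vs OTU_K: 5
  OTU_J vs OTU_V: 10
  OTU_J vs OTU_Z: 6
  OTU_J vs OTU_R: 8
  OTU_K vs OTU_V: 12
  OTU_K vs OTU_Z: 8
  OTU_K vs OTU_R: 13
  OTU_V vs OTU_Z: 11
  OTU_V vs OTU_R: 11
  OTU_Z vs OTU_R: 12
The smallest is 5, between OTU_J and OTU_K.

5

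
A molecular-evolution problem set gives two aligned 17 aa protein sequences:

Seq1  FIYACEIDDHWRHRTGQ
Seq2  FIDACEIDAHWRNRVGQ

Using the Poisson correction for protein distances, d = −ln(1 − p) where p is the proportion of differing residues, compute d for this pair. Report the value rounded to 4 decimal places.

Differing sites — 3:Y/D; 9:D/A; 13:H/N; 15:T/V.
p = 4/17 = 0.235294.
d = −ln(1 − 0.235294) = −ln(0.764706) = 0.2683.

0.2683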